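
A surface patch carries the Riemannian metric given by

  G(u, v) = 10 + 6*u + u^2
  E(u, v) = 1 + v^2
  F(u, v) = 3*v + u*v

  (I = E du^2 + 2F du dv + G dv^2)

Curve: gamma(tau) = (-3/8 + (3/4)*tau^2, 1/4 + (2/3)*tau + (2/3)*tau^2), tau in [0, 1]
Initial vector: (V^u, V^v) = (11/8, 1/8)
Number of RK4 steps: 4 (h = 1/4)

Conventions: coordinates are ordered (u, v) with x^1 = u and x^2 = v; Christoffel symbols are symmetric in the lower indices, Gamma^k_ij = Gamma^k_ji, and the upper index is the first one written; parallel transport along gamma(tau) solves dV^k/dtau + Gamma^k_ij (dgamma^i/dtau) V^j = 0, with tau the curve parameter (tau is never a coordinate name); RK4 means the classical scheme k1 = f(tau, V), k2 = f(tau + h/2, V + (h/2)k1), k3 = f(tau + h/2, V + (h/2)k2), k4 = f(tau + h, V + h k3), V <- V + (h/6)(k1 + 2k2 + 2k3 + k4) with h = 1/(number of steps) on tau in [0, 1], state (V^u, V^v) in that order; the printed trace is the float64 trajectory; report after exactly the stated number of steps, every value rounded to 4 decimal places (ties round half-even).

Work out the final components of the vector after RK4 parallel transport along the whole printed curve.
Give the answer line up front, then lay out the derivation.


Answer: V^u = 1.2451, V^v = -0.3374

gamma'(tau) = ((3/2)*tau, 2/3 + (4/3)*tau); f(tau, V)^k = -Gamma^k_ij(gamma(tau)) gamma'^i(tau) V^j; h = 1/4; intermediate values shown to 6 dp
curve data and Christoffel symbols at the stage parameters:
  tau = 0.000000: gamma = (-0.375000, 0.250000), gamma' = (0.000000, 0.666667); Gamma_uuu = 0.000000, Gamma_uuv = 0.031434, Gamma_uvv = 0.000000, Gamma_vuu = 0.000000, Gamma_vuv = 0.330059, Gamma_vvv = 0.000000
  tau = 0.125000: gamma = (-0.363281, 0.343750), gamma' = (0.187500, 0.833333); Gamma_uuu = 0.000000, Gamma_uuv = 0.042594, Gamma_uvv = 0.000000, Gamma_vuu = 0.000000, Gamma_vuv = 0.326713, Gamma_vvv = 0.000000
  tau = 0.250000: gamma = (-0.328125, 0.458333), gamma' = (0.375000, 1.000000); Gamma_uuu = 0.000000, Gamma_uuv = 0.054897, Gamma_uvv = 0.000000, Gamma_vuu = 0.000000, Gamma_vuv = 0.320024, Gamma_vvv = 0.000000
  tau = 0.375000: gamma = (-0.269531, 0.593750), gamma' = (0.562500, 1.166667); Gamma_uuu = 0.000000, Gamma_uuv = 0.067410, Gamma_uvv = 0.000000, Gamma_vuu = 0.000000, Gamma_vuv = 0.309999, Gamma_vvv = 0.000000
  tau = 0.500000: gamma = (-0.187500, 0.750000), gamma' = (0.750000, 1.333333); Gamma_uuu = 0.000000, Gamma_uuv = 0.079175, Gamma_uvv = 0.000000, Gamma_vuu = 0.000000, Gamma_vuv = 0.296907, Gamma_vvv = 0.000000
  tau = 0.625000: gamma = (-0.082031, 0.927083), gamma' = (0.937500, 1.500000); Gamma_uuu = 0.000000, Gamma_uuv = 0.089366, Gamma_uvv = 0.000000, Gamma_vuu = 0.000000, Gamma_vuv = 0.281276, Gamma_vvv = 0.000000
  tau = 0.750000: gamma = (0.046875, 1.125000), gamma' = (1.125000, 1.666667); Gamma_uuu = 0.000000, Gamma_uuv = 0.097410, Gamma_uvv = 0.000000, Gamma_vuu = 0.000000, Gamma_vuv = 0.263820, Gamma_vvv = 0.000000
  tau = 0.875000: gamma = (0.199219, 1.343750), gamma' = (1.312500, 1.833333); Gamma_uuu = 0.000000, Gamma_uuv = 0.103043, Gamma_uvv = 0.000000, Gamma_vuu = 0.000000, Gamma_vuv = 0.245326, Gamma_vvv = 0.000000
  tau = 1.000000: gamma = (0.375000, 1.583333), gamma' = (1.500000, 2.000000); Gamma_uuu = 0.000000, Gamma_uuv = 0.106281, Gamma_uvv = 0.000000, Gamma_vuu = 0.000000, Gamma_vuv = 0.226547, Gamma_vvv = 0.000000
step 0: V^u = 1.3750, V^v = 0.1250
step 1: k1 = (-0.028815, -0.302554), k2 = (-0.049374, -0.378718), k3 = (-0.049206, -0.377435), k4 = (-0.075439, -0.439773); V <- V + (h/6)(k1 + 2k2 + 2k3 + k4): V^u = 1.3624, V^v = 0.0311
step 2: k1 = (-0.075433, -0.439741), k2 = (-0.105501, -0.485168), k3 = (-0.104991, -0.482818), k4 = (-0.135735, -0.509005); V <- V + (h/6)(k1 + 2k2 + 2k3 + k4): V^u = 1.3361, V^v = -0.0891
step 3: k1 = (-0.135755, -0.509081), k2 = (-0.164028, -0.516275), k3 = (-0.163479, -0.514547), k4 = (-0.186416, -0.504878); V <- V + (h/6)(k1 + 2k2 + 2k3 + k4): V^u = 1.2954, V^v = -0.2173
step 4: k1 = (-0.186495, -0.505090), k2 = (-0.202384, -0.481840), k3 = (-0.202402, -0.481882), k4 = (-0.210748, -0.449227); V <- V + (h/6)(k1 + 2k2 + 2k3 + k4): V^u = 1.2451, V^v = -0.3374


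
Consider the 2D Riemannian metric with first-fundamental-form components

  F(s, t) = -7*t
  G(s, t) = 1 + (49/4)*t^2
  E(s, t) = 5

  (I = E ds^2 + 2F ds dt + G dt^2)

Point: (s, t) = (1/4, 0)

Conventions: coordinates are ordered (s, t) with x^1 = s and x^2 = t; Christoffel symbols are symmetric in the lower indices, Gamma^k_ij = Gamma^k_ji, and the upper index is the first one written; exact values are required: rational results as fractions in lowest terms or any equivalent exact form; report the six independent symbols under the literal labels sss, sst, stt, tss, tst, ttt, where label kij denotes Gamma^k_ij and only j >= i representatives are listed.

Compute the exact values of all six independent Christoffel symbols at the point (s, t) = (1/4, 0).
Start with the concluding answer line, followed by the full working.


Answer: Gamma_sss = 0, Gamma_sst = 0, Gamma_stt = -7/5, Gamma_tss = 0, Gamma_tst = 0, Gamma_ttt = 0

E = 5, F = 0, G = 1 at the point
E_s = 0, E_t = 0, F_s = 0, F_t = -7, G_s = 0, G_t = 0
EG - F^2 = 5;  g^inv = (1/5) * [[1, 0], [0, 5]]
first-kind symbols [ij,l] = (1/2)(d_i g_jl + d_j g_il - d_l g_ij): [ss,s] = E_s/2 = 0, [ss,t] = F_s - E_t/2 = 0, [st,s] = E_t/2 = 0, [st,t] = G_s/2 = 0, [tt,s] = F_t - G_s/2 = -7, [tt,t] = G_t/2 = 0
Gamma^s_ij = (G*[ij,s] - F*[ij,t])/(EG - F^2), Gamma^t_ij = (E*[ij,t] - F*[ij,s])/(EG - F^2)


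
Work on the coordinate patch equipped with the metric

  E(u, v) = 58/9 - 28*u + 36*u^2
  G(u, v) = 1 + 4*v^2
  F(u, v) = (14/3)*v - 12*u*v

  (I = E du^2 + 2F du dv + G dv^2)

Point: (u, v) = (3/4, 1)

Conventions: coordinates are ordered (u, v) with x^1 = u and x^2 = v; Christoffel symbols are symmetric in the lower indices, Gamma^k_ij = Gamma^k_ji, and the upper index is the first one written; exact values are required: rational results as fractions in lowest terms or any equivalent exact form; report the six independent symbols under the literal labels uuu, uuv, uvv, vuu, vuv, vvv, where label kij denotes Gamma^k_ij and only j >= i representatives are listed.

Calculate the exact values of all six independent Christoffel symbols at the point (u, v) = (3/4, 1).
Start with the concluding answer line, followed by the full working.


Answer: Gamma_uuu = 468/349, Gamma_uuv = 0, Gamma_uvv = -156/349, Gamma_vuu = -432/349, Gamma_vuv = 0, Gamma_vvv = 144/349

E = 205/36, F = -13/3, G = 5 at the point
E_u = 26, E_v = 0, F_u = -12, F_v = -13/3, G_u = 0, G_v = 8
EG - F^2 = 349/36;  g^inv = (36/349) * [[5, 13/3], [13/3, 205/36]]
first-kind symbols [ij,l] = (1/2)(d_i g_jl + d_j g_il - d_l g_ij): [uu,u] = E_u/2 = 13, [uu,v] = F_u - E_v/2 = -12, [uv,u] = E_v/2 = 0, [uv,v] = G_u/2 = 0, [vv,u] = F_v - G_u/2 = -13/3, [vv,v] = G_v/2 = 4
Gamma^u_ij = (G*[ij,u] - F*[ij,v])/(EG - F^2), Gamma^v_ij = (E*[ij,v] - F*[ij,u])/(EG - F^2)


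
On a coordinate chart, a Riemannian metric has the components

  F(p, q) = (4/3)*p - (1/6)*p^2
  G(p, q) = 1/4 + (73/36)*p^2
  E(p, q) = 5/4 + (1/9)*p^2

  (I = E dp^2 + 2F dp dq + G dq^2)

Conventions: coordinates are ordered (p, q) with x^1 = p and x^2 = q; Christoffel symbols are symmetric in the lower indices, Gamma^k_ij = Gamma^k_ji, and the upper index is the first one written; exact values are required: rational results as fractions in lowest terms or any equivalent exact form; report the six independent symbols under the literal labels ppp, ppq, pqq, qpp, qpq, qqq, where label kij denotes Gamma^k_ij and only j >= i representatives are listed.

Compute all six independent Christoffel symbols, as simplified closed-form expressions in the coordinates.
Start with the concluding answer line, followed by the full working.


Answer: Gamma_ppp = (220*p^3 + 864*p^2 - 2268*p)/(256*p^4 + 576*p^3 + 1017*p^2 + 405), Gamma_ppq = (438*p^3 - 3504*p^2)/(256*p^4 + 576*p^3 + 1017*p^2 + 405), Gamma_pqq = (-5329*p^3 - 657*p)/(256*p^4 + 576*p^3 + 1017*p^2 + 405), Gamma_qpp = (-24*p^3 - 540*p + 2160)/(256*p^4 + 576*p^3 + 1017*p^2 + 405), Gamma_qpq = (292*p^3 + 3285*p)/(256*p^4 + 576*p^3 + 1017*p^2 + 405), Gamma_qqq = (-438*p^3 + 3504*p^2)/(256*p^4 + 576*p^3 + 1017*p^2 + 405)

E = 5/4 + (1/9)*p^2; F = (4/3)*p - (1/6)*p^2; G = 1/4 + (73/36)*p^2
Gamma^k_ij = (1/2) g^{kl} (d_i g_jl + d_j g_il - d_l g_ij), with g^inv = (1/(EG-F^2)) [[G, -F], [-F, E]]
first partials: E_p = (2/9)*p, E_q = 0, F_p = 4/3 - (1/3)*p, F_q = 0, G_p = (73/18)*p, G_q = 0
D = EG - F^2 = 5/16 + (113/144)*p^2 + (4/9)*p^3 + (16/81)*p^4
expanded: Gamma^p_pp = (G E_p - 2F F_p + F E_q)/(2D), Gamma^p_pq = (G E_q - F G_p)/(2D), Gamma^p_qq = (2G F_q - G G_p - F G_q)/(2D), Gamma^q_pp = (2E F_p - E E_q - F E_p)/(2D), Gamma^q_pq = (E G_p - F E_q)/(2D), Gamma^q_qq = (E G_q - 2F F_q + F G_p)/(2D); substitute and cancel common factors


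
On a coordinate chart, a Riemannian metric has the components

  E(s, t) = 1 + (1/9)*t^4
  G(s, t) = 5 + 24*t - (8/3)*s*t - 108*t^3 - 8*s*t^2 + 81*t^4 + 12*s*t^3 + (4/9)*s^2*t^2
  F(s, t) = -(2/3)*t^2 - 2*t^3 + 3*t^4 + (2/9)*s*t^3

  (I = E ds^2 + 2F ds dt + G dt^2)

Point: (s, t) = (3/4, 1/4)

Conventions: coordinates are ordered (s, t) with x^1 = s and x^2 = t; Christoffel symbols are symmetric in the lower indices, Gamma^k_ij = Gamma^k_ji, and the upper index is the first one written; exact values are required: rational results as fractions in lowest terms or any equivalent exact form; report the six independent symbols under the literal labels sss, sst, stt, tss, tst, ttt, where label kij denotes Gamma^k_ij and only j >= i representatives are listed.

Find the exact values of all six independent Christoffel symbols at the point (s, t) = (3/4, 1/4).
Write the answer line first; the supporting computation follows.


Answer: Gamma_sss = 0, Gamma_sst = 4/10265, Gamma_stt = -24/10265, Gamma_tss = 0, Gamma_tst = -108/2053, Gamma_ttt = 648/2053

E = 2305/2304, F = -15/256, G = 2281/256 at the point
E_s = 0, E_t = 1/144, F_s = 1/288, F_t = -47/96, G_s = -15/16, G_t = 45/8
EG - F^2 = 10265/1152;  g^inv = (1152/10265) * [[2281/256, 15/256], [15/256, 2305/2304]]
first-kind symbols [ij,l] = (1/2)(d_i g_jl + d_j g_il - d_l g_ij): [ss,s] = E_s/2 = 0, [ss,t] = F_s - E_t/2 = 0, [st,s] = E_t/2 = 1/288, [st,t] = G_s/2 = -15/32, [tt,s] = F_t - G_s/2 = -1/48, [tt,t] = G_t/2 = 45/16
Gamma^s_ij = (G*[ij,s] - F*[ij,t])/(EG - F^2), Gamma^t_ij = (E*[ij,t] - F*[ij,s])/(EG - F^2)


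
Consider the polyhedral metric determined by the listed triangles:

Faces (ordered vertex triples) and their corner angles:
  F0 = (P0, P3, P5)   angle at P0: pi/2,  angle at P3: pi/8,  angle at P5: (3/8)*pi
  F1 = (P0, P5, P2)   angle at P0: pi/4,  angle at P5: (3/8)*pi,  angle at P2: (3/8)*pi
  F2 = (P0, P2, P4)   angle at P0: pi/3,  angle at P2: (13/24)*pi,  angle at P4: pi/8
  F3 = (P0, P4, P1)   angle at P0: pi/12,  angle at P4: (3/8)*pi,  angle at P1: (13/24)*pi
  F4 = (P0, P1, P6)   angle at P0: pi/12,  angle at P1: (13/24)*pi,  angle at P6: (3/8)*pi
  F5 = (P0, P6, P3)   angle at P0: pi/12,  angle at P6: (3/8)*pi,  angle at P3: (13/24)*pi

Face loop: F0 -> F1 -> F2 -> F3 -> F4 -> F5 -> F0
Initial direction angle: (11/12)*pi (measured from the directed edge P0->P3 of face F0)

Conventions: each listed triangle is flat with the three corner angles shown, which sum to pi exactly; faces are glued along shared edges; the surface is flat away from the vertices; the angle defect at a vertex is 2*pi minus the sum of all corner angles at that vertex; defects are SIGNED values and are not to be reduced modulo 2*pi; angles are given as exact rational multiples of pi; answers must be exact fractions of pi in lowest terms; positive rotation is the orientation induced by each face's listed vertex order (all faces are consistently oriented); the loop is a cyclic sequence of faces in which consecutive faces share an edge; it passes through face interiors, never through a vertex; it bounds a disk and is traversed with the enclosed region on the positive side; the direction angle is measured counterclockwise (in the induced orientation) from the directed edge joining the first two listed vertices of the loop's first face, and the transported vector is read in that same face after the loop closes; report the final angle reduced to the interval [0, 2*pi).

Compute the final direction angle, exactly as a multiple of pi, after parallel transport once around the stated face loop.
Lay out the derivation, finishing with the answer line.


enclosed vertex P0: corner angles sum to (4/3)*pi, defect = 2*pi - (4/3)*pi = (2/3)*pi
the rotation equals the total enclosed defect, so the final angle is initial + defects (mod 2*pi)
final angle = (11/12)*pi + (2/3)*pi = (19/12)*pi (mod 2*pi)

Answer: final direction angle = (19/12)*pi


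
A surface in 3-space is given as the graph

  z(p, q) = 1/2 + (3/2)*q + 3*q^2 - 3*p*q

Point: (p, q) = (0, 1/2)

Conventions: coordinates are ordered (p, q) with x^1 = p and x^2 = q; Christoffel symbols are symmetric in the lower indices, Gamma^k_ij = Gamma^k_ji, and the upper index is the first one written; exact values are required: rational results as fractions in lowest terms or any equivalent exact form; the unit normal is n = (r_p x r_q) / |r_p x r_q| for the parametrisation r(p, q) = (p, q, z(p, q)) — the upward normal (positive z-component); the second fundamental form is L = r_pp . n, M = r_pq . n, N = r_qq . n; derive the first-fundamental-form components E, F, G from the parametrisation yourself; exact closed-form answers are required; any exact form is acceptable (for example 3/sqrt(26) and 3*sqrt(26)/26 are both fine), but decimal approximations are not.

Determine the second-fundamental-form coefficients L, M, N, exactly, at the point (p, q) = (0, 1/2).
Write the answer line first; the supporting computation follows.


Answer: L = 0, M = -3*sqrt(94)/47, N = 6*sqrt(94)/47

z_p = -3/2, z_q = 9/2, z_pp = 0, z_pq = -3, z_qq = 6
E = 13/4, F = -27/4, G = 85/4; answer radicand W^2 = 47/2
unnormalised second-form numerators: l = 0, m = -3, n = 6; L = l/sqrt(47/2), and similarly M = m/sqrt(W^2), N = n/sqrt(W^2)


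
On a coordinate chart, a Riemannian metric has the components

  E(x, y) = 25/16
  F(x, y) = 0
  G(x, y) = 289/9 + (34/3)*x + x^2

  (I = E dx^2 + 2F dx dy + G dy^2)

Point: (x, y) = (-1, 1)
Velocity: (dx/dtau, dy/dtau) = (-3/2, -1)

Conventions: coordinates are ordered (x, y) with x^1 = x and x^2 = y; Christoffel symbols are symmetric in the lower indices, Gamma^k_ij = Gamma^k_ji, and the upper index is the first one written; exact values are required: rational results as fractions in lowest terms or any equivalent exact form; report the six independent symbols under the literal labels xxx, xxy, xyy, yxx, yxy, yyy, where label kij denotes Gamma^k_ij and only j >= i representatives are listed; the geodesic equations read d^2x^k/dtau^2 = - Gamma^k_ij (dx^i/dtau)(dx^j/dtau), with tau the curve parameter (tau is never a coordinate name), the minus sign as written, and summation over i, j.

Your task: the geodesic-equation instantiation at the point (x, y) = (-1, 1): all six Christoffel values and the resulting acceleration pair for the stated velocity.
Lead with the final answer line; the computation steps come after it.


Answer: Gamma_xxx = 0, Gamma_xxy = 0, Gamma_xyy = -224/75, Gamma_yxx = 0, Gamma_yxy = 3/14, Gamma_yyy = 0; accelerations (d^2x/dtau^2, d^2y/dtau^2) = (224/75, -9/14)

E = 25/16, F = 0, G = 196/9 at the point
E_x = 0, E_y = 0, F_x = 0, F_y = 0, G_x = 28/3, G_y = 0
EG - F^2 = 1225/36;  g^inv = (36/1225) * [[196/9, 0], [0, 25/16]]
first-kind symbols [ij,l] = (1/2)(d_i g_jl + d_j g_il - d_l g_ij): [xx,x] = E_x/2 = 0, [xx,y] = F_x - E_y/2 = 0, [xy,x] = E_y/2 = 0, [xy,y] = G_x/2 = 14/3, [yy,x] = F_y - G_x/2 = -14/3, [yy,y] = G_y/2 = 0
Gamma^x_ij = (G*[ij,x] - F*[ij,y])/(EG - F^2), Gamma^y_ij = (E*[ij,y] - F*[ij,x])/(EG - F^2)
Gamma_xxx = 0, Gamma_xxy = 0, Gamma_xyy = -224/75, Gamma_yxx = 0, Gamma_yxy = 3/14, Gamma_yyy = 0
d^2x/dtau^2 = -(Gamma_xxx*(-3/2)^2 + 2*Gamma_xxy*(-3/2)*(-1) + Gamma_xyy*(-1)^2) = 224/75
d^2y/dtau^2 = -(Gamma_yxx*(-3/2)^2 + 2*Gamma_yxy*(-3/2)*(-1) + Gamma_yyy*(-1)^2) = -9/14


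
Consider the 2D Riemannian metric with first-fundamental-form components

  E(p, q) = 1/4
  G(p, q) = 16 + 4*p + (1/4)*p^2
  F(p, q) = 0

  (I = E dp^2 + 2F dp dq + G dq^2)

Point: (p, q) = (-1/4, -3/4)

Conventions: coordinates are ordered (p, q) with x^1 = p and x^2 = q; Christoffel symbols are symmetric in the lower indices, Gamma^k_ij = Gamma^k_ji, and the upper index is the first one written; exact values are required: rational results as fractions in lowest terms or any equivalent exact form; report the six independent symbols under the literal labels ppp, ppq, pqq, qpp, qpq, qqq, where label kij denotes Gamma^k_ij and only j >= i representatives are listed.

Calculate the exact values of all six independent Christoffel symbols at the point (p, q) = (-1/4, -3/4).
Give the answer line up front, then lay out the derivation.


Answer: Gamma_ppp = 0, Gamma_ppq = 0, Gamma_pqq = -31/4, Gamma_qpp = 0, Gamma_qpq = 4/31, Gamma_qqq = 0

E = 1/4, F = 0, G = 961/64 at the point
E_p = 0, E_q = 0, F_p = 0, F_q = 0, G_p = 31/8, G_q = 0
EG - F^2 = 961/256;  g^inv = (256/961) * [[961/64, 0], [0, 1/4]]
first-kind symbols [ij,l] = (1/2)(d_i g_jl + d_j g_il - d_l g_ij): [pp,p] = E_p/2 = 0, [pp,q] = F_p - E_q/2 = 0, [pq,p] = E_q/2 = 0, [pq,q] = G_p/2 = 31/16, [qq,p] = F_q - G_p/2 = -31/16, [qq,q] = G_q/2 = 0
Gamma^p_ij = (G*[ij,p] - F*[ij,q])/(EG - F^2), Gamma^q_ij = (E*[ij,q] - F*[ij,p])/(EG - F^2)


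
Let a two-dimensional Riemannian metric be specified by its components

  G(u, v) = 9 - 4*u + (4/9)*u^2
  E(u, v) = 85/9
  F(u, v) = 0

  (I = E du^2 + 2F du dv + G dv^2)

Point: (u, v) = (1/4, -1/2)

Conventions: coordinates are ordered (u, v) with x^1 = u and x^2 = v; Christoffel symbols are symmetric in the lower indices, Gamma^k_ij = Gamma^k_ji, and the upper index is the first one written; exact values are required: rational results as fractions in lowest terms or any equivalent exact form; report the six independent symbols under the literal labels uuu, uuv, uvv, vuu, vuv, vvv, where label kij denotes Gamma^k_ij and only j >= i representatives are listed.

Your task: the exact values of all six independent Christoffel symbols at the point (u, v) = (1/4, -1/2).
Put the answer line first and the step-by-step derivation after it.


Answer: Gamma_uuu = 0, Gamma_uuv = 0, Gamma_uvv = 1/5, Gamma_vuu = 0, Gamma_vuv = -4/17, Gamma_vvv = 0

E = 85/9, F = 0, G = 289/36 at the point
E_u = 0, E_v = 0, F_u = 0, F_v = 0, G_u = -34/9, G_v = 0
EG - F^2 = 24565/324;  g^inv = (324/24565) * [[289/36, 0], [0, 85/9]]
first-kind symbols [ij,l] = (1/2)(d_i g_jl + d_j g_il - d_l g_ij): [uu,u] = E_u/2 = 0, [uu,v] = F_u - E_v/2 = 0, [uv,u] = E_v/2 = 0, [uv,v] = G_u/2 = -17/9, [vv,u] = F_v - G_u/2 = 17/9, [vv,v] = G_v/2 = 0
Gamma^u_ij = (G*[ij,u] - F*[ij,v])/(EG - F^2), Gamma^v_ij = (E*[ij,v] - F*[ij,u])/(EG - F^2)


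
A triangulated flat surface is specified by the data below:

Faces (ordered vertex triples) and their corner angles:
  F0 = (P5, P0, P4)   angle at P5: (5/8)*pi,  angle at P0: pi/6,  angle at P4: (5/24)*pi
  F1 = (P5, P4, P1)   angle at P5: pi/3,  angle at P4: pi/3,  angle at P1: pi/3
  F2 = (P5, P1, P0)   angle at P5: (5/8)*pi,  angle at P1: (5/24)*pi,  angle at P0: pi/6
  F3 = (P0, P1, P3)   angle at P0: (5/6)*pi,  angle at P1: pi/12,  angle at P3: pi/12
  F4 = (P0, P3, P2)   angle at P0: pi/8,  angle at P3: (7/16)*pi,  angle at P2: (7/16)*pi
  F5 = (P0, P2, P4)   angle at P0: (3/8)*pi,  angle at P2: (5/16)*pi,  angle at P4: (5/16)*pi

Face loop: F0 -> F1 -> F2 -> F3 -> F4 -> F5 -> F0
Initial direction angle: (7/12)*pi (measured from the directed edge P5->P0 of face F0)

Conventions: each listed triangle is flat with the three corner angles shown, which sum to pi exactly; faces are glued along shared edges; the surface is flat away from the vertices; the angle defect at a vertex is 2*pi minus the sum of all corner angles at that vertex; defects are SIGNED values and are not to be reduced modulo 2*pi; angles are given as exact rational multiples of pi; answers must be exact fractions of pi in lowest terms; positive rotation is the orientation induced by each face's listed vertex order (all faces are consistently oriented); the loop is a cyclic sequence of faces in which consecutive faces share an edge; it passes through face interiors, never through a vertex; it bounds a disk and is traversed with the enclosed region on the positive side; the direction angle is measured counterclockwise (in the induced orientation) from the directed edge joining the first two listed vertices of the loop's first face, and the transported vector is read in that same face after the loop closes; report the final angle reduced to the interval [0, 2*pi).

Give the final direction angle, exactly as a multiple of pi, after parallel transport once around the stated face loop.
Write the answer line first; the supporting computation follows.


Answer: final direction angle = (4/3)*pi

enclosed vertex P0: corner angles sum to (5/3)*pi, defect = 2*pi - (5/3)*pi = pi/3
enclosed vertex P5: corner angles sum to (19/12)*pi, defect = 2*pi - (19/12)*pi = (5/12)*pi
adding the enclosed defects to the starting angle (mod 2*pi, induced orientation) gives the holonomy
final angle = (7/12)*pi + (3/4)*pi = (4/3)*pi (mod 2*pi)


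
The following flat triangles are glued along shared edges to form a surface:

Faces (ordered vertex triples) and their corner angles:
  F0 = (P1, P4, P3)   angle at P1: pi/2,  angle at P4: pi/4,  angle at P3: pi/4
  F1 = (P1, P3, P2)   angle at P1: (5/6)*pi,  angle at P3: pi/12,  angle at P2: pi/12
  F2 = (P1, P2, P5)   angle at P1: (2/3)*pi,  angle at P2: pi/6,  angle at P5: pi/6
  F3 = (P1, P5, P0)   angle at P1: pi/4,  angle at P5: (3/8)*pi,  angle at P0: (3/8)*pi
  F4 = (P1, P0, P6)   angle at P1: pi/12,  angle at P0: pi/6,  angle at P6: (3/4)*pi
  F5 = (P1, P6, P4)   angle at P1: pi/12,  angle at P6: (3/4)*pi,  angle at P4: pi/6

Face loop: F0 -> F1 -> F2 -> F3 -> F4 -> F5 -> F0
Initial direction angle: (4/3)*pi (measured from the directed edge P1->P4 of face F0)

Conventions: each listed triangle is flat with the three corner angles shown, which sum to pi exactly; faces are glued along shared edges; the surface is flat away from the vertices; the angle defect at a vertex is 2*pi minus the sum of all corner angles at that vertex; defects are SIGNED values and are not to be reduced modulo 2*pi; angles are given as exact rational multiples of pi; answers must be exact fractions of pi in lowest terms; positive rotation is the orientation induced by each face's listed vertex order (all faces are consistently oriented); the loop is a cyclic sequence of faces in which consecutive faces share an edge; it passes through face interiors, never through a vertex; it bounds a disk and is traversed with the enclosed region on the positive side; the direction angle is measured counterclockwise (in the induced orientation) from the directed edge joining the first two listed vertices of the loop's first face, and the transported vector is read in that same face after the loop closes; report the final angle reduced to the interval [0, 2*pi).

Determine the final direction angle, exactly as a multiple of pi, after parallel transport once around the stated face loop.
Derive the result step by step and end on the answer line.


enclosed vertex P1: corner angles sum to (29/12)*pi, defect = 2*pi - (29/12)*pi = (-5/12)*pi
transport around the loop rotates by the sum of enclosed defects; add to the initial angle mod 2*pi
final angle = (4/3)*pi - (5/12)*pi = (11/12)*pi (mod 2*pi)

Answer: final direction angle = (11/12)*pi


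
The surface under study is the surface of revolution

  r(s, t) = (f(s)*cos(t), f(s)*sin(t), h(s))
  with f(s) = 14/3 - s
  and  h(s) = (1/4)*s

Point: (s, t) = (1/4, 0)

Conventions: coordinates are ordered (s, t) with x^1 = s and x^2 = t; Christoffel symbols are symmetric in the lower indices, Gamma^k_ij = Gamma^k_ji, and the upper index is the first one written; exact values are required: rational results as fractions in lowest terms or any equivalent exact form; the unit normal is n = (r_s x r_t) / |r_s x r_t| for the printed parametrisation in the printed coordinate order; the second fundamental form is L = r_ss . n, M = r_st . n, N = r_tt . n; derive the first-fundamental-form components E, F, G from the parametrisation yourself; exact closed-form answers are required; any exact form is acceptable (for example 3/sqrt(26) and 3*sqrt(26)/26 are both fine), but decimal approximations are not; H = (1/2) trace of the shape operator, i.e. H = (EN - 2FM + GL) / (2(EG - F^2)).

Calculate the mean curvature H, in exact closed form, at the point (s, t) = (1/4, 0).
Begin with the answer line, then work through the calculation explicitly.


Answer: H = 6*sqrt(17)/901

f = 53/12, f' = -1, f'' = 0, h' = 1/4, h'' = 0
E = 17/16, F = 0, G = 2809/144; answer radicand W^2 = 17/16
unnormalised second-form numerators: l = 0, m = 0, n = 53/48; L = l/sqrt(17/16), and similarly M = m/sqrt(W^2), N = n/sqrt(W^2)
H = (E*n - 2*F*m + G*l) / (2*(EG - F^2)*sqrt(W^2)); E*n - 2*F*m + G*l = 901/768, EG - F^2 = 47753/2304, so H = (3/106)/sqrt(17/16)


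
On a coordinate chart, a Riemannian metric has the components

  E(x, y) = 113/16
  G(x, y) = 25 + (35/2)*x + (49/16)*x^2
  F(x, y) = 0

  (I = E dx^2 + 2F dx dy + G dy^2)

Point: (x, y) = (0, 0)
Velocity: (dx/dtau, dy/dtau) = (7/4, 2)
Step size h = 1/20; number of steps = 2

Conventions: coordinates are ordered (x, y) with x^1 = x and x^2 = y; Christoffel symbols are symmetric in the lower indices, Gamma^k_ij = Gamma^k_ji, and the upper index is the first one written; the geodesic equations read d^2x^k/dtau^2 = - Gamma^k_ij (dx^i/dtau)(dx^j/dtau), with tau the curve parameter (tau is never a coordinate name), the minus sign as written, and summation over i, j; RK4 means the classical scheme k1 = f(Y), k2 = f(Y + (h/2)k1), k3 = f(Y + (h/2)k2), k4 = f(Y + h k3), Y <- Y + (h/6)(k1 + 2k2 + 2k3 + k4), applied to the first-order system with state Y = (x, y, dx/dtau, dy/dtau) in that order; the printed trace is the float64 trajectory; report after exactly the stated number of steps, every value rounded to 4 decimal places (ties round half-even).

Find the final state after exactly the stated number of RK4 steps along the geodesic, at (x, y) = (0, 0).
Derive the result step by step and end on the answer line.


f(Y) = (dx/dtau, dy/dtau, -Gamma^x_ij Y'^i Y'^j, -Gamma^y_ij Y'^i Y'^j) with the Gammas evaluated at the stage position; h = 0.050000; intermediate values shown to 6 dp
step 0: x = 0.0000, y = 0.0000, dx/dtau = 1.7500, dy/dtau = 2.0000
step 1:
  k1: at (x, y) = (0.000000, 0.000000), (dx/dtau, dy/dtau) = (1.750000, 2.000000); Gamma_xxx = 0.000000, Gamma_xxy = 0.000000, Gamma_xyy = -1.238938, Gamma_yxx = 0.000000, Gamma_yxy = 0.350000, Gamma_yyy = 0.000000; k1 = (1.750000, 2.000000, 4.955752, -2.450000)
  k2: at (x, y) = (0.043750, 0.050000), (dx/dtau, dy/dtau) = (1.873894, 1.938750); Gamma_xxx = 0.000000, Gamma_xxy = 0.000000, Gamma_xyy = -1.257909, Gamma_yxx = 0.000000, Gamma_yxy = 0.344721, Gamma_yyy = 0.000000; k2 = (1.873894, 1.938750, 4.728169, -2.504754)
  k3: at (x, y) = (0.046847, 0.048469), (dx/dtau, dy/dtau) = (1.868204, 1.937381); Gamma_xxx = 0.000000, Gamma_xxy = 0.000000, Gamma_xyy = -1.259252, Gamma_yxx = 0.000000, Gamma_yxy = 0.344354, Gamma_yyy = 0.000000; k3 = (1.868204, 1.937381, 4.726535, -2.492724)
  k4: at (x, y) = (0.093410, 0.096869), (dx/dtau, dy/dtau) = (1.986327, 1.875364); Gamma_xxx = 0.000000, Gamma_xxy = 0.000000, Gamma_xyy = -1.279443, Gamma_yxx = 0.000000, Gamma_yxy = 0.338920, Gamma_yyy = 0.000000; k4 = (1.986327, 1.875364, 4.499789, -2.525008)
  Y <- Y + (h/6)(k1 + 2k2 + 2k3 + k4): x = 0.0935, y = 0.0969, dx/dtau = 1.9864, dy/dtau = 1.8753
step 2:
  k1: at (x, y) = (0.093504, 0.096897), (dx/dtau, dy/dtau) = (1.986375, 1.875250); Gamma_xxx = 0.000000, Gamma_xxy = 0.000000, Gamma_xyy = -1.279484, Gamma_yxx = 0.000000, Gamma_yxy = 0.338909, Gamma_yyy = 0.000000; k1 = (1.986375, 1.875250, 4.499388, -2.524836)
  k2: at (x, y) = (0.143164, 0.143778), (dx/dtau, dy/dtau) = (2.098859, 1.812129); Gamma_xxx = 0.000000, Gamma_xxy = 0.000000, Gamma_xyy = -1.301018, Gamma_yxx = 0.000000, Gamma_yxy = 0.333299, Gamma_yyy = 0.000000; k2 = (2.098859, 1.812129, 4.272299, -2.535344)
  k3: at (x, y) = (0.145976, 0.142200), (dx/dtau, dy/dtau) = (2.093182, 1.811867); Gamma_xxx = 0.000000, Gamma_xxy = 0.000000, Gamma_xyy = -1.302237, Gamma_yxx = 0.000000, Gamma_yxy = 0.332987, Gamma_yyy = 0.000000; k3 = (2.093182, 1.811867, 4.275064, -2.525752)
  k4: at (x, y) = (0.198163, 0.187490), (dx/dtau, dy/dtau) = (2.200128, 1.748963); Gamma_xxx = 0.000000, Gamma_xxy = 0.000000, Gamma_xyy = -1.324867, Gamma_yxx = 0.000000, Gamma_yxy = 0.327299, Gamma_yyy = 0.000000; k4 = (2.200128, 1.748963, 4.052598, -2.518858)
  Y <- Y + (h/6)(k1 + 2k2 + 2k3 + k4): x = 0.1983, y = 0.1875, dx/dtau = 2.2001, dy/dtau = 1.7489

Answer: x = 0.1983, y = 0.1875, dx/dtau = 2.2001, dy/dtau = 1.7489


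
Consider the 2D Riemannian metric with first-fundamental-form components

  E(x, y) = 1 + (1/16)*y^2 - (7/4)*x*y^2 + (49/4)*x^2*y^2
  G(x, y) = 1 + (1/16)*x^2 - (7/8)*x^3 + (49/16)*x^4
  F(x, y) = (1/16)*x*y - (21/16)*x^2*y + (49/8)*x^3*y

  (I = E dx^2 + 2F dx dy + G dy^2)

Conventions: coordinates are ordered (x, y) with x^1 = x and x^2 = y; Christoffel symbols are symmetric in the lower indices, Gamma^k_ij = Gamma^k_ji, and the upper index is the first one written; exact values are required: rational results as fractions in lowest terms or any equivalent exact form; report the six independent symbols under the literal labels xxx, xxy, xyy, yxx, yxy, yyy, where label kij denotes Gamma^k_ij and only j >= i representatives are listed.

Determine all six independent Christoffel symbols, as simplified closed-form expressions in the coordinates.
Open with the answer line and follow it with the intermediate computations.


Answer: Gamma_xxx = (196*x*y^2 - 14*y^2)/(49*x^4 - 14*x^3 + 196*x^2*y^2 + x^2 - 28*x*y^2 + y^2 + 16), Gamma_xxy = (196*x^2*y - 28*x*y + y)/(49*x^4 - 14*x^3 + 196*x^2*y^2 + x^2 - 28*x*y^2 + y^2 + 16), Gamma_xyy = 0, Gamma_yxx = (98*x^2*y - 14*x*y)/(49*x^4 - 14*x^3 + 196*x^2*y^2 + x^2 - 28*x*y^2 + y^2 + 16), Gamma_yxy = (98*x^3 - 21*x^2 + x)/(49*x^4 - 14*x^3 + 196*x^2*y^2 + x^2 - 28*x*y^2 + y^2 + 16), Gamma_yyy = 0

E = 1 + (1/16)*y^2 - (7/4)*x*y^2 + (49/4)*x^2*y^2; F = (1/16)*x*y - (21/16)*x^2*y + (49/8)*x^3*y; G = 1 + (1/16)*x^2 - (7/8)*x^3 + (49/16)*x^4
Gamma^k_ij = (1/2) g^{kl} (d_i g_jl + d_j g_il - d_l g_ij), with g^inv = (1/(EG-F^2)) [[G, -F], [-F, E]]
first partials: E_x = -(7/4)*y^2 + (49/2)*x*y^2, E_y = (1/8)*y - (7/2)*x*y + (49/2)*x^2*y, F_x = (1/16)*y - (21/8)*x*y + (147/8)*x^2*y, F_y = (1/16)*x - (21/16)*x^2 + (49/8)*x^3, G_x = (1/8)*x - (21/8)*x^2 + (49/4)*x^3, G_y = 0
D = EG - F^2 = 1 + (1/16)*y^2 + (1/16)*x^2 - (7/4)*x*y^2 - (7/8)*x^3 + (49/4)*x^2*y^2 + (49/16)*x^4
expanded: Gamma^x_xx = (G E_x - 2F F_x + F E_y)/(2D), Gamma^x_xy = (G E_y - F G_x)/(2D), Gamma^x_yy = (2G F_y - G G_x - F G_y)/(2D), Gamma^y_xx = (2E F_x - E E_y - F E_x)/(2D), Gamma^y_xy = (E G_x - F E_y)/(2D), Gamma^y_yy = (E G_y - 2F F_y + F G_x)/(2D); substitute and cancel common factors


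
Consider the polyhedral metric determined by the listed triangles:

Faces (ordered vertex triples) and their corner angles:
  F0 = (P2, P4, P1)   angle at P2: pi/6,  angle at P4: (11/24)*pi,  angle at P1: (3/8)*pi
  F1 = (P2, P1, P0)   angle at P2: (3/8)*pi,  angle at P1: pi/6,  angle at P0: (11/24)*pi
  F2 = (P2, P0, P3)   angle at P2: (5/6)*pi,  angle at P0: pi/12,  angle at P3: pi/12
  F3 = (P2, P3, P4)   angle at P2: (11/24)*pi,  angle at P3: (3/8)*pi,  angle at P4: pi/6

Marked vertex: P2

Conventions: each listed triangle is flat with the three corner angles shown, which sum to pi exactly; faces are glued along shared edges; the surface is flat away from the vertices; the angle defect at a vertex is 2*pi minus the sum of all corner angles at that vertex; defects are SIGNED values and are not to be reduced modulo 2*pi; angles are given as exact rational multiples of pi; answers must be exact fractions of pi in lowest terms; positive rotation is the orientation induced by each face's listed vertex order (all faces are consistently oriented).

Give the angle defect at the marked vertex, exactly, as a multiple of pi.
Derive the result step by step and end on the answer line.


Sum of corner angles at P2: (11/6)*pi
defect = 2*pi - (11/6)*pi

Answer: defect(P2) = pi/6


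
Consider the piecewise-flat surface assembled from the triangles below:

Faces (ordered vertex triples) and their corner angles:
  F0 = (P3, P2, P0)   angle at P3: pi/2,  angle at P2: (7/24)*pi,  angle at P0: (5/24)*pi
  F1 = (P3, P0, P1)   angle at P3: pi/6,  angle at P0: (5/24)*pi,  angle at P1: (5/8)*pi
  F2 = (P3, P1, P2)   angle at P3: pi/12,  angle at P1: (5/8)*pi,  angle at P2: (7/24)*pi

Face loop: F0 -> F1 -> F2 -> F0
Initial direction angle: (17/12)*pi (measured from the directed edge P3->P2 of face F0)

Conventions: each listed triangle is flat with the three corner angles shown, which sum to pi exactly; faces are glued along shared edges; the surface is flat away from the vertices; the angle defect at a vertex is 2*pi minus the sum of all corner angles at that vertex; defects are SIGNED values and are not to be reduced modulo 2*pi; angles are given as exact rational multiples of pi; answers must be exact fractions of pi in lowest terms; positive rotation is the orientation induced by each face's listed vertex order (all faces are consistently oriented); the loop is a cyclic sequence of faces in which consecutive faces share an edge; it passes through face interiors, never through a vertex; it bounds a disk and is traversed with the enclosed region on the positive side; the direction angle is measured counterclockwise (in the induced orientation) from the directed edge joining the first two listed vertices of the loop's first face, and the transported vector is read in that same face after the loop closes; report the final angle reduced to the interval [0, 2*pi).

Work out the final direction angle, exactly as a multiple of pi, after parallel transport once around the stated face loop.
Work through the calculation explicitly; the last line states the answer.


enclosed vertex P3: corner angles sum to (3/4)*pi, defect = 2*pi - (3/4)*pi = (5/4)*pi
transport around the loop rotates by the sum of enclosed defects; add to the initial angle mod 2*pi
final angle = (17/12)*pi + (5/4)*pi = (2/3)*pi (mod 2*pi)

Answer: final direction angle = (2/3)*pi


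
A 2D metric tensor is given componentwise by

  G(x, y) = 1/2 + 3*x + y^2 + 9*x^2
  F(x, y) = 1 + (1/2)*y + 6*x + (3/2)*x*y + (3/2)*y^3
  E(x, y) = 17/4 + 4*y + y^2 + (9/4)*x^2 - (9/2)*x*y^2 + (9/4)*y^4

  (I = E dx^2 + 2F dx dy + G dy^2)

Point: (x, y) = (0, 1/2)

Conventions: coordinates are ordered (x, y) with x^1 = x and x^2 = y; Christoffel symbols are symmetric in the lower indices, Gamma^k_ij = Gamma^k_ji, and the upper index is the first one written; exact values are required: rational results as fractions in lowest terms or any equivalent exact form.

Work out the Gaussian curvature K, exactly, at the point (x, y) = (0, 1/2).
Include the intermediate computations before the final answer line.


E = 425/64, F = 23/16, G = 3/4, EG - F^2 = 373/128 at the point
E_x = -9/8, E_y = 49/8, F_x = 27/4, F_y = 13/8, G_x = 3, G_y = 1
E_yy = 35/4, F_xy = 3/2, G_xx = 18
Apply the Brioschi formula K = (det M1 - det M2)/(EG - F^2)^2 over the derivative matrices of E, F, G.
M1 = [[-E_yy/2 + F_xy - G_xx/2, E_x/2, F_x - E_y/2], [F_y - G_x/2, E, F], [G_y/2, F, G]] = [[-95/8, -9/16, 59/16], [1/8, 425/64, 23/16], [1/2, 23/16, 3/4]]; det M1 = -23827/512
M2 = [[0, E_y/2, G_x/2], [E_y/2, E, F], [G_x/2, F, G]] = [[0, 49/16, 3/2], [49/16, 425/64, 23/16], [3/2, 23/16, 3/4]]; det M2 = -8979/1024
det M1 - det M2 = -38675/1024; K = -38675/1024 / (373/128)^2 = -618800/139129

Answer: K = -618800/139129


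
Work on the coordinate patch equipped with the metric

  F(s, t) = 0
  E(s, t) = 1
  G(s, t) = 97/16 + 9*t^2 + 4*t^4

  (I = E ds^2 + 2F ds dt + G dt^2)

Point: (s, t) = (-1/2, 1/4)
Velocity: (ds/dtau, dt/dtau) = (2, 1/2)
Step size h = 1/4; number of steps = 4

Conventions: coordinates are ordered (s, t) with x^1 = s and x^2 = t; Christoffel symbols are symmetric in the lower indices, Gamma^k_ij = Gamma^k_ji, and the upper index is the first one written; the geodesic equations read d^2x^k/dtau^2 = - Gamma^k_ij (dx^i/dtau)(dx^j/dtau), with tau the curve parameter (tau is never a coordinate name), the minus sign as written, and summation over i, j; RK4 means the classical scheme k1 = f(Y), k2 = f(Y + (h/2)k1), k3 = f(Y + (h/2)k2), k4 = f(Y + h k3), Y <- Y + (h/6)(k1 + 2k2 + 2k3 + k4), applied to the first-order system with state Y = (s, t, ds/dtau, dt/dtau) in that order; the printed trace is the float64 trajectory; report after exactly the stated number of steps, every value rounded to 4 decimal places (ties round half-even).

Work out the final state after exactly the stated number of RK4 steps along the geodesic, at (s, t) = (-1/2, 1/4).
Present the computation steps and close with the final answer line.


f(Y) = (ds/dtau, dt/dtau, -Gamma^s_ij Y'^i Y'^j, -Gamma^t_ij Y'^i Y'^j) with the Gammas evaluated at the stage position; h = 0.250000; intermediate values shown to 6 dp
step 0: s = -0.5000, t = 0.2500, ds/dtau = 2.0000, dt/dtau = 0.5000
step 1:
  k1: at (s, t) = (-0.500000, 0.250000), (ds/dtau, dt/dtau) = (2.000000, 0.500000); Gamma_sss = 0.000000, Gamma_sst = 0.000000, Gamma_stt = 0.000000, Gamma_tss = 0.000000, Gamma_tst = 0.000000, Gamma_ttt = 0.357647; k1 = (2.000000, 0.500000, 0.000000, -0.089412)
  k2: at (s, t) = (-0.250000, 0.312500), (ds/dtau, dt/dtau) = (2.000000, 0.488824); Gamma_sss = 0.000000, Gamma_sst = 0.000000, Gamma_stt = 0.000000, Gamma_tss = 0.000000, Gamma_tst = 0.000000, Gamma_ttt = 0.437942; k2 = (2.000000, 0.488824, 0.000000, -0.104646)
  k3: at (s, t) = (-0.250000, 0.311103), (ds/dtau, dt/dtau) = (2.000000, 0.486919); Gamma_sss = 0.000000, Gamma_sst = 0.000000, Gamma_stt = 0.000000, Gamma_tss = 0.000000, Gamma_tst = 0.000000, Gamma_ttt = 0.436206; k3 = (2.000000, 0.486919, 0.000000, -0.103420)
  k4: at (s, t) = (0.000000, 0.371730), (ds/dtau, dt/dtau) = (2.000000, 0.474145); Gamma_sss = 0.000000, Gamma_sst = 0.000000, Gamma_stt = 0.000000, Gamma_tss = 0.000000, Gamma_tst = 0.000000, Gamma_ttt = 0.508837; k4 = (2.000000, 0.474145, 0.000000, -0.114393)
  Y <- Y + (h/6)(k1 + 2k2 + 2k3 + k4): s = 0.0000, t = 0.3719, ds/dtau = 2.0000, dt/dtau = 0.4742
step 2:
  k1: at (s, t) = (0.000000, 0.371901), (ds/dtau, dt/dtau) = (2.000000, 0.474169); Gamma_sss = 0.000000, Gamma_sst = 0.000000, Gamma_stt = 0.000000, Gamma_tss = 0.000000, Gamma_tst = 0.000000, Gamma_ttt = 0.509034; k1 = (2.000000, 0.474169, 0.000000, -0.114449)
  k2: at (s, t) = (0.250000, 0.431172), (ds/dtau, dt/dtau) = (2.000000, 0.459863); Gamma_sss = 0.000000, Gamma_sst = 0.000000, Gamma_stt = 0.000000, Gamma_tss = 0.000000, Gamma_tst = 0.000000, Gamma_ttt = 0.574278; k2 = (2.000000, 0.459863, 0.000000, -0.121445)
  k3: at (s, t) = (0.250000, 0.429384), (ds/dtau, dt/dtau) = (2.000000, 0.458989); Gamma_sss = 0.000000, Gamma_sst = 0.000000, Gamma_stt = 0.000000, Gamma_tss = 0.000000, Gamma_tst = 0.000000, Gamma_ttt = 0.572397; k3 = (2.000000, 0.458989, 0.000000, -0.120587)
  k4: at (s, t) = (0.500000, 0.486648), (ds/dtau, dt/dtau) = (2.000000, 0.444022); Gamma_sss = 0.000000, Gamma_sst = 0.000000, Gamma_stt = 0.000000, Gamma_tss = 0.000000, Gamma_tst = 0.000000, Gamma_ttt = 0.629801; k4 = (2.000000, 0.444022, 0.000000, -0.124169)
  Y <- Y + (h/6)(k1 + 2k2 + 2k3 + k4): s = 0.5000, t = 0.4867, ds/dtau = 2.0000, dt/dtau = 0.4441
step 3:
  k1: at (s, t) = (0.500000, 0.486730), (ds/dtau, dt/dtau) = (2.000000, 0.444058); Gamma_sss = 0.000000, Gamma_sst = 0.000000, Gamma_stt = 0.000000, Gamma_tss = 0.000000, Gamma_tst = 0.000000, Gamma_ttt = 0.629879; k1 = (2.000000, 0.444058, 0.000000, -0.124204)
  k2: at (s, t) = (0.750000, 0.542237), (ds/dtau, dt/dtau) = (2.000000, 0.428532); Gamma_sss = 0.000000, Gamma_sst = 0.000000, Gamma_stt = 0.000000, Gamma_tss = 0.000000, Gamma_tst = 0.000000, Gamma_ttt = 0.679837; k2 = (2.000000, 0.428532, 0.000000, -0.124845)
  k3: at (s, t) = (0.750000, 0.540297), (ds/dtau, dt/dtau) = (2.000000, 0.428452); Gamma_sss = 0.000000, Gamma_sst = 0.000000, Gamma_stt = 0.000000, Gamma_tss = 0.000000, Gamma_tst = 0.000000, Gamma_ttt = 0.678186; k3 = (2.000000, 0.428452, 0.000000, -0.124495)
  k4: at (s, t) = (1.000000, 0.593843), (ds/dtau, dt/dtau) = (2.000000, 0.412934); Gamma_sss = 0.000000, Gamma_sst = 0.000000, Gamma_stt = 0.000000, Gamma_tss = 0.000000, Gamma_tst = 0.000000, Gamma_ttt = 0.721192; k4 = (2.000000, 0.412934, 0.000000, -0.122974)
  Y <- Y + (h/6)(k1 + 2k2 + 2k3 + k4): s = 1.0000, t = 0.5939, ds/dtau = 2.0000, dt/dtau = 0.4130
step 4:
  k1: at (s, t) = (1.000000, 0.593854), (ds/dtau, dt/dtau) = (2.000000, 0.412980); Gamma_sss = 0.000000, Gamma_sst = 0.000000, Gamma_stt = 0.000000, Gamma_tss = 0.000000, Gamma_tst = 0.000000, Gamma_ttt = 0.721200; k1 = (2.000000, 0.412980, 0.000000, -0.123003)
  k2: at (s, t) = (1.250000, 0.645476), (ds/dtau, dt/dtau) = (2.000000, 0.397605); Gamma_sss = 0.000000, Gamma_sst = 0.000000, Gamma_stt = 0.000000, Gamma_tss = 0.000000, Gamma_tst = 0.000000, Gamma_ttt = 0.757688; k2 = (2.000000, 0.397605, 0.000000, -0.119783)
  k3: at (s, t) = (1.250000, 0.643554), (ds/dtau, dt/dtau) = (2.000000, 0.398007); Gamma_sss = 0.000000, Gamma_sst = 0.000000, Gamma_stt = 0.000000, Gamma_tss = 0.000000, Gamma_tst = 0.000000, Gamma_ttt = 0.756416; k3 = (2.000000, 0.398007, 0.000000, -0.119824)
  k4: at (s, t) = (1.500000, 0.693355), (ds/dtau, dt/dtau) = (2.000000, 0.383024); Gamma_sss = 0.000000, Gamma_sst = 0.000000, Gamma_stt = 0.000000, Gamma_tss = 0.000000, Gamma_tst = 0.000000, Gamma_ttt = 0.787263; k4 = (2.000000, 0.383024, 0.000000, -0.115497)
  Y <- Y + (h/6)(k1 + 2k2 + 2k3 + k4): s = 1.5000, t = 0.6933, ds/dtau = 2.0000, dt/dtau = 0.3831

Answer: s = 1.5000, t = 0.6933, ds/dtau = 2.0000, dt/dtau = 0.3831
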